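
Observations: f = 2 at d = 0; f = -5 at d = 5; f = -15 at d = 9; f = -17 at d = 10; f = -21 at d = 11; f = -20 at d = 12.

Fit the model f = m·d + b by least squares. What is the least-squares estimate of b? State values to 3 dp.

b = 3.000

XᵀX·[m, b]ᵀ = Xᵀf reads: 471·m + 47·b = -801;  47·m + 6·b = -76.
(Σd·d = 471, Σd = 47, Σ1 = 6, Σd·f = -801, Σf = -76.)
Eliminating b: 6·(row 1) − 47·(row 2) gives 617·m = 6·(-801) − 47·(-76) = -1234, so m = -2.
Then b = ((-76) − 47·(-2))/6 = 3.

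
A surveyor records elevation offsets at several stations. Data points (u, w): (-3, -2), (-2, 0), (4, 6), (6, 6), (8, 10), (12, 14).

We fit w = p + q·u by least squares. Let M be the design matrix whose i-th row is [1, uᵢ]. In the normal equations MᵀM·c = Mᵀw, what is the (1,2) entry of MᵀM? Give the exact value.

Row 1 ↔ basis 1, column 2 ↔ basis u, so (MᵀM)_{1,2} = Σᵢ u = (1)·(-3) + (1)·(-2) + (1)·(4) + (1)·(6) + (1)·(8) + (1)·(12) = 25.

25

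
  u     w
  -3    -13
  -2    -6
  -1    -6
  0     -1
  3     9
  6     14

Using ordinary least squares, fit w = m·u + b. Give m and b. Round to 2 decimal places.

m = 2.95, b = -1.97

With design matrix X, XᵀX = [[59, 3]; [3, 6]] and Xᵀw = [168, -3]ᵀ.
Determinant 59·6 − 3² = 345.
m = (168·6 − 3·(-3))/345 = 339/115; b = (59·(-3) − 3·168)/345 = -227/115.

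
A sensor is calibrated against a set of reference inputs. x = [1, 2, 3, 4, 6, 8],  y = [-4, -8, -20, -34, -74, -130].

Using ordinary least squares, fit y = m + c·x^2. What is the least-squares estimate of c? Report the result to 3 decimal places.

The normal system AᵀA·[m, c]ᵀ = Aᵀy is [[6, 130]; [130, 5746]]·[m, c]ᵀ = [-270, -11744]ᵀ.
Eliminating c: 5746·(row 1) − 130·(row 2) gives 17576·m = 5746·(-270) − 130·(-11744) = -24700, so m = -475/338.
Then c = ((-11744) − 130·(-475/338))/5746 = -8841/4394.

c = -2.012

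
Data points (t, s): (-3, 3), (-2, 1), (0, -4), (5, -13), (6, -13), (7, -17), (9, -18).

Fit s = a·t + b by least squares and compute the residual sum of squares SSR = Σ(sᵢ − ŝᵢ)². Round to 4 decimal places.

SSR = 6.5350

Setting ∂/∂a … = 0 gives: 204·a + 22·b = -435;  22·a + 7·b = -61.
(Σt·t = 204, Σt = 22, Σ1 = 7, Σt·s = -435, Σs = -61.)
Eliminating b: 7·(row 1) − 22·(row 2) gives 944·a = 7·(-435) − 22·(-61) = -1703, so a = -1703/944.
Then b = ((-61) − 22·(-1703/944))/7 = -1437/472.
Residuals: 597/944, 103/236, -451/472, -883/944, 205/236, -1253/944, 1209/944; SSR = 6169/944.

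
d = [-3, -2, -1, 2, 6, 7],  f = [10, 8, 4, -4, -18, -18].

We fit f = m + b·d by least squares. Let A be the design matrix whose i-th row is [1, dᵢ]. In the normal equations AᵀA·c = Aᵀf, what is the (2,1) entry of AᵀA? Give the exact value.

Row 2 ↔ basis d, column 1 ↔ basis 1, so (AᵀA)_{2,1} = Σᵢ d = (-3)·(1) + (-2)·(1) + (-1)·(1) + (2)·(1) + (6)·(1) + (7)·(1) = 9.

9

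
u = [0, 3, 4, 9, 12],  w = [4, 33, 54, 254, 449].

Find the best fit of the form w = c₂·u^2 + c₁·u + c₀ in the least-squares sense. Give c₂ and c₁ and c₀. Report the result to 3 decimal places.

Sums needed: Σu^2·u^2 = 27634, Σu^2·u = 2548, Σu^2 = 250, Σu·u = 250, Σu = 28, Σ1 = 5.
For Xᵀw: Σu^2·w = 86391, Σu·w = 7989, Σw = 794.
So XᵀX·[c₂, c₁, c₀]ᵀ = Xᵀw: [[27634, 2548, 250]; [2548, 250, 28]; [250, 28, 5]]·[c₂, c₁, c₀]ᵀ = [86391, 7989, 794]ᵀ.
Solving the 3×3 system (Gaussian elimination) gives c₂ = 237247/77154, c₁ = 1481/11022, c₀ = 5025/1169.

c₂ = 3.075, c₁ = 0.134, c₀ = 4.299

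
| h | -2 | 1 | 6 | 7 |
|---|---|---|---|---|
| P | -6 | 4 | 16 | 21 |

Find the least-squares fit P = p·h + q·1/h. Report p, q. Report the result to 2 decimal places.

Entries of XᵀX: Σh·h = 90, Σh·1/h = 4, Σ1/h·1/h = 1145/882.
Moment sums: Σh·P = 259, Σ1/h·P = 38/3.
XᵀX·[p, q]ᵀ = XᵀP becomes [[90, 4]; [4, 1145/882]]·[p, q]ᵀ = [259, 38/3]ᵀ.
Eliminating q: (1145/882)·(row 1) − 4·(row 2) gives (4941/49)·p = (1145/882)·259 − 4·(38/3) = 35981/126, so p = 251867/88938.
Then q = ((38/3) − 4·(251867/88938))/(1145/882) = 5096/4941.

p = 2.83, q = 1.03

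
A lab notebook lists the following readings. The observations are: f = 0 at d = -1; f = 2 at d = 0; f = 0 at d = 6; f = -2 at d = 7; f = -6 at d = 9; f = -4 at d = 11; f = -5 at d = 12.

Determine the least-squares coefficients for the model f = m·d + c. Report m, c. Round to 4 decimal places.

The normal equations are: 432·m + 44·c = -172;  44·m + 7·c = -15.
(Σd·d = 432, Σd = 44, Σ1 = 7, Σd·f = -172, Σf = -15.)
Δ = 432·7 − 44² = 1088.
m = ((-172)·7 − 44·(-15))/1088 = -1/2; c = (432·(-15) − 44·(-172))/1088 = 1.

m = -0.5000, c = 1.0000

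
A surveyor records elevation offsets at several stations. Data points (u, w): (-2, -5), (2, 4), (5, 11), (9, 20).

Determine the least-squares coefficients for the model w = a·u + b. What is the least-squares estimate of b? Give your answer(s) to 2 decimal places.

Normal-equation sums: Σu·u = 114, Σu = 14, Σ1 = 4.
For Mᵀw: Σu·w = 253, Σw = 30.
Eliminating b: 4·(row 1) − 14·(row 2) gives 260·a = 4·253 − 14·30 = 592, so a = 148/65.
Then b = (30 − 14·(148/65))/4 = -61/130.

b = -0.47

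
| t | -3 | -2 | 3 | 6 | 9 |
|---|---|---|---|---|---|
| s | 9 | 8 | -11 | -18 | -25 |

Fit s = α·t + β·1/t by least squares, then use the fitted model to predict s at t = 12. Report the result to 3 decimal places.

ŝ = -33.495

Setting ∂/∂α … = 0 gives: 139·α + 5·β = -409;  5·α + (83/162)·β = -148/9.
Determinant 139·(83/162) − 5² = 7487/162.
α = ((-409)·(83/162) − 5·(-148/9))/(7487/162) = -20627/7487; β = (139·(-148/9) − 5·(-409))/(7487/162) = -39006/7487.
At t = 12: ŝ = (-20627/7487)·(12) + (-39006/7487)·(1/12) = -501549/14974.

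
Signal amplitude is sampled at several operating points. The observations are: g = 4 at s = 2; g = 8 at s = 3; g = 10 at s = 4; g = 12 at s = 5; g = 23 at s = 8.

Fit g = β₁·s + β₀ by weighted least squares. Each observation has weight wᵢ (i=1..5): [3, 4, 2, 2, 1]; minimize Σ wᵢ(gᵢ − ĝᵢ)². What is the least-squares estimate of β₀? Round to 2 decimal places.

β₀ = -1.64

Entries of MᵀWM: Σwᵢ·s·s = 194, Σwᵢ·s = 44, Σwᵢ·1 = 12.
Moment sums: Σwᵢ·s·g = 504, Σwᵢ·g = 111.
MᵀWM·[β₁, β₀]ᵀ = MᵀWg becomes [[194, 44]; [44, 12]]·[β₁, β₀]ᵀ = [504, 111]ᵀ.
Δ = 194·12 − 44² = 392.
β₁ = (504·12 − 44·111)/392 = 291/98; β₀ = (194·111 − 44·504)/392 = -321/196.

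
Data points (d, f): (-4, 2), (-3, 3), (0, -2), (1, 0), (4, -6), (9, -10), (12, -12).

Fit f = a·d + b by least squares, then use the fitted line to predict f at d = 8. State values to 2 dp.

f̂ = -8.65

Entries of MᵀM: Σd·d = 267, Σd = 19, Σ1 = 7.
For Mᵀf: Σd·f = -275, Σf = -25.
So MᵀM·[a, b]ᵀ = Mᵀf: [[267, 19]; [19, 7]]·[a, b]ᵀ = [-275, -25]ᵀ.
Determinant 267·7 − 19² = 1508.
a = ((-275)·7 − 19·(-25))/1508 = -25/26; b = (267·(-25) − 19·(-275))/1508 = -25/26.
At d = 8: f̂ = (-25/26)·(8) + (-25/26)·(1) = -225/26.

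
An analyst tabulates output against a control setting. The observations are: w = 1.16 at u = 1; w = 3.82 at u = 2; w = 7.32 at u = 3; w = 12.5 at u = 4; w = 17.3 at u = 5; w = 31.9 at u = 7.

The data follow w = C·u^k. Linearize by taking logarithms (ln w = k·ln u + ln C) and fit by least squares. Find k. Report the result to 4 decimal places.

Linearized form: ln w = k·ln u + ln C. From the 6 transformed points,
XᵀX = [[9.9861, 6.7334]; [6.7334, 6]], rhs = [17.9433, 12.3183]ᵀ  (here Σln u = 6.7334, Σ(ln u)² = 9.9861, Σln w = 12.3183, Σln u·ln w = 17.9433).
Solving (det = 14.5777): k = 1.69542, ln C = 0.15040.

k = 1.6954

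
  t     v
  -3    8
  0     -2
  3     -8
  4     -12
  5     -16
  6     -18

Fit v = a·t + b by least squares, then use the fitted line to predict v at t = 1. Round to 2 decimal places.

Normal-equation sums: Σt·t = 95, Σt = 15, Σ1 = 6.
And Σt·v = -284, Σv = -48.
Normal equations: [[95, 15]; [15, 6]]·[a, b]ᵀ = [-284, -48]ᵀ.
det = 95·6 − 15² = 345.
a = ((-284)·6 − 15·(-48))/345 = -328/115; b = (95·(-48) − 15·(-284))/345 = -20/23.
At t = 1: v̂ = (-328/115)·(1) + (-20/23)·(1) = -428/115.

v̂ = -3.72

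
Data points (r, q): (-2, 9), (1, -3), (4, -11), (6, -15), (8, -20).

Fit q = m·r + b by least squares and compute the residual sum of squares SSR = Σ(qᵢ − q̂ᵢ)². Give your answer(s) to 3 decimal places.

Compute the Gram sums: Σr·r = 121, Σr = 17, Σ1 = 5.
For Xᵀq: Σr·q = -315, Σq = -40.
Eliminating b: 5·(row 1) − 17·(row 2) gives 316·m = 5·(-315) − 17·(-40) = -895, so m = -895/316.
Then b = ((-40) − 17·(-895/316))/5 = 515/316.
Residuals: 539/316, -142/79, -411/316, 115/316, 325/316; SSR = 2851/316.

SSR = 9.022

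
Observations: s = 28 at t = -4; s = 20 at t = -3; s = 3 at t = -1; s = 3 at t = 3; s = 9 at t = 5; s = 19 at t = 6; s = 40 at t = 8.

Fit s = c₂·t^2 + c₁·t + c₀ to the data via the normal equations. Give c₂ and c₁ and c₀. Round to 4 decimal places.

Sums needed: Σt^2·t^2 = 6436, Σt^2·t = 788, Σt^2 = 160, Σt·t = 160, Σt = 14, Σ1 = 7.
For Xᵀs: Σt^2·s = 4127, Σt·s = 313, Σs = 122.
Inverting the 3×3 Gram matrix, [c₂, c₁, c₀]ᵀ = [14037/14368, -42257/14368, 7041/7184]ᵀ.

c₂ = 0.9770, c₁ = -2.9410, c₀ = 0.9801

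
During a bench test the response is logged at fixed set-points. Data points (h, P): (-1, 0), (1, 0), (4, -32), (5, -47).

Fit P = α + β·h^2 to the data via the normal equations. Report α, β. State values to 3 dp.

α = 1.654, β = -1.991

Compute the Gram sums: Σ1 = 4, Σh^2 = 43, Σh^2·h^2 = 883.
For AᵀP: ΣP = -79, Σh^2·P = -1687.
AᵀA·[α, β]ᵀ = AᵀP becomes [[4, 43]; [43, 883]]·[α, β]ᵀ = [-79, -1687]ᵀ.
Determinant 4·883 − 43² = 1683.
α = ((-79)·883 − 43·(-1687))/1683 = 928/561; β = (4·(-1687) − 43·(-79))/1683 = -1117/561.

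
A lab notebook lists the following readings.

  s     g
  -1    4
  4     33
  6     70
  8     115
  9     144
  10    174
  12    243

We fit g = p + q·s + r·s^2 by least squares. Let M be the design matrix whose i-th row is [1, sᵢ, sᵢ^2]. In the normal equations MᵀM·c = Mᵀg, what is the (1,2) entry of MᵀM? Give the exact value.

48

Row 1 ↔ basis 1, column 2 ↔ basis s, so (MᵀM)_{1,2} = Σᵢ s = (1)·(-1) + (1)·(4) + (1)·(6) + (1)·(8) + (1)·(9) + (1)·(10) + (1)·(12) = 48.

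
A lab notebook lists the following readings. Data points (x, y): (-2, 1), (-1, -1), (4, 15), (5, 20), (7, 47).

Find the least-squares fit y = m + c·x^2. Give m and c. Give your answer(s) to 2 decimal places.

Setting ∂/∂m … = 0 gives: 5·m + 95·c = 82;  95·m + 3299·c = 3046.
det = 5·3299 − 95² = 7470.
m = (82·3299 − 95·3046)/7470 = -3142/1245; c = (5·3046 − 95·82)/7470 = 248/249.

m = -2.52, c = 1.00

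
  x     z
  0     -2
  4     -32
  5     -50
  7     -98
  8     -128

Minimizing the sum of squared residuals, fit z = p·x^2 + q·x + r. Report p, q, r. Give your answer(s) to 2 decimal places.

Normal-equation sums: Σx^2·x^2 = 7378, Σx^2·x = 1044, Σx^2 = 154, Σx·x = 154, Σx = 24, Σ1 = 5.
Right-hand side: Σx^2·z = -14756, Σx·z = -2088, Σz = -310.
Normal equations: [[7378, 1044, 154]; [1044, 154, 24]; [154, 24, 5]]·[p, q, r]ᵀ = [-14756, -2088, -310]ᵀ.
Inverting the 3×3 Gram matrix, [p, q, r]ᵀ = [-23988/11659, 8148/11659, -23138/11659]ᵀ.

p = -2.06, q = 0.70, r = -1.98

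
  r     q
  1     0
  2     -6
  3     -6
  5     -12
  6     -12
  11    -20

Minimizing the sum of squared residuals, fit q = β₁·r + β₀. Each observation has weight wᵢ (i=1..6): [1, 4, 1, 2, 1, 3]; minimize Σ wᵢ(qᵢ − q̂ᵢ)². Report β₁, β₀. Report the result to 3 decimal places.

Setting ∂/∂β₁ … = 0 gives: 475·β₁ + 61·β₀ = -918;  61·β₁ + 12·β₀ = -126.
(Σwᵢ·r·r = 475, Σwᵢ·r = 61, Σwᵢ·1 = 12, Σwᵢ·r·q = -918, Σwᵢ·q = -126.)
Eliminating β₀: 12·(row 1) − 61·(row 2) gives 1979·β₁ = 12·(-918) − 61·(-126) = -3330, so β₁ = -3330/1979.
Then β₀ = ((-126) − 61·(-3330/1979))/12 = -3852/1979.

β₁ = -1.683, β₀ = -1.946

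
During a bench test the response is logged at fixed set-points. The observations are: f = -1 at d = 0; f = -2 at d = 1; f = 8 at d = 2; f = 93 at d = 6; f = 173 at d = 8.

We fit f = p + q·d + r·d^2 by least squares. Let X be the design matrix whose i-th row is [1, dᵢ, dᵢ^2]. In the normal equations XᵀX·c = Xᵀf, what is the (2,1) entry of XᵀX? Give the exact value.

Row 2 ↔ basis d, column 1 ↔ basis 1, so (XᵀX)_{2,1} = Σᵢ d = (0)·(1) + (1)·(1) + (2)·(1) + (6)·(1) + (8)·(1) = 17.

17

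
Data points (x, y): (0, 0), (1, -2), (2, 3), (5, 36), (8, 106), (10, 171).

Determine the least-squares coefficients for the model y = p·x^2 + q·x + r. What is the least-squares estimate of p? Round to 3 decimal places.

p = 1.962

Normal-equation sums: Σx^2·x^2 = 14738, Σx^2·x = 1646, Σx^2 = 194, Σx·x = 194, Σx = 26, Σ1 = 6.
Moment sums: Σx^2·y = 24794, Σx·y = 2742, Σy = 314.
MᵀM·[p, q, r]ᵀ = Mᵀy becomes [[14738, 1646, 194]; [1646, 194, 26]; [194, 26, 6]]·[p, q, r]ᵀ = [24794, 2742, 314]ᵀ.
Inverting the 3×3 Gram matrix, [p, q, r]ᵀ = [14699/7491, -18320/7491, -1284/2497]ᵀ.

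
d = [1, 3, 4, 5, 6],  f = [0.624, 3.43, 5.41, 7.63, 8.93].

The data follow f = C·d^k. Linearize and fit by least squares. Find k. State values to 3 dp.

Taking logs, ln f = k·ln d + ln C, so regress ln f on ln d.
Over the data: Σln d = 5.8861, Σ(ln d)² = 8.9295, Σln f = 6.6707, Σln d·ln f = 10.8879.
Normal system: [[8.9295, 5.8861]; [5.8861, 5]]·[k, ln C]ᵀ = [10.8879, 6.6707]ᵀ.
Slope k = (n·Σln d·ln f − Σln d·Σln f)/(n·Σ(ln d)² − (Σln d)²) = (5·10.8879 − 5.8861·6.6707)/10.0010 = 1.51736; ln C = (Σln f − k·Σln d)/n = -0.45213.

k = 1.517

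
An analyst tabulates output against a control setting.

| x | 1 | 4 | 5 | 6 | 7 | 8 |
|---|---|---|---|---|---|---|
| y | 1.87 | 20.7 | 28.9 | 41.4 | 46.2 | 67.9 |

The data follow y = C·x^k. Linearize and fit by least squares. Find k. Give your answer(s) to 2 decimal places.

Let Y = ln y. Fitting Y = k·ln x + ln C by least squares:
Σln x = 8.8128, Σ(ln x)² = 15.8331, Σln y = 18.7942, Σln x·ln y = 32.5156.
Equations: 15.8331·k + 8.8128·ln C = 32.5156;  8.8128·k + 6·ln C = 18.7942.
Slope k = (n·Σln x·ln y − Σln x·Σln y)/(n·Σ(ln x)² − (Σln x)²) = (6·32.5156 − 8.8128·18.7942)/17.3327 = 1.69985; ln C = (Σln y − k·Σln x)/n = 0.63561.

k = 1.70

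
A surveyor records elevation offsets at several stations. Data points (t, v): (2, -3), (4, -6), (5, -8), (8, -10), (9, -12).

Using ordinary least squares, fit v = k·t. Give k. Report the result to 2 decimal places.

Sums needed: Σt·t = 190.
And Σt·v = -258.
Hence k = -258 / 190 ≈ -1.35789.

k = -1.36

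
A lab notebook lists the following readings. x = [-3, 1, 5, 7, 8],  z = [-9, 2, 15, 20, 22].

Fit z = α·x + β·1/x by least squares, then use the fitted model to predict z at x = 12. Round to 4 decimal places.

From the data, Σx·x = 148, Σx·1/x = 5, Σ1/x·1/x = 837649/705600.
And Σx·z = 420, Σ1/x·z = 381/28.
Eliminating β: (837649/705600)·(row 1) − 5·(row 2) gives (26583013/176400)·α = (837649/705600)·420 − 5·(381/28) = 723349/1680, so α = 75951645/26583013.
Then β = ((381/28) − 5·(75951645/26583013))/(837649/705600) = -15195600/26583013.
At x = 12: ẑ = (75951645/26583013)·(12) + (-15195600/26583013)·(1/12) = 910153440/26583013.

ẑ = 34.2382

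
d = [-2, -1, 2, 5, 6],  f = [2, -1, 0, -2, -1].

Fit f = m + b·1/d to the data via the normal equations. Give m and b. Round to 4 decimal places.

The normal equations are: 5·m + (-19/30)·b = -2;  (-19/30)·m + (1411/900)·b = -17/30.
(Σ1 = 5, Σ1/d = -19/30, Σ1/d·1/d = 1411/900, Σf = -2, Σ1/d·f = -17/30.)
det = 5·(1411/900) − (-19/30)² = 3347/450.
m = ((-2)·(1411/900) − (-19/30)·(-17/30))/(3347/450) = -3145/6694; b = (5·(-17/30) − (-19/30)·(-2))/(3347/450) = -1845/3347.

m = -0.4698, b = -0.5512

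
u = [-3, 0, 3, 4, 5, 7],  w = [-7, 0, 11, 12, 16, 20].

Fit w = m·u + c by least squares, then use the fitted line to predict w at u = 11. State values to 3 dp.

ŵ = 32.051

The normal equations are: 108·m + 16·c = 322;  16·m + 6·c = 52.
(Σu·u = 108, Σu = 16, Σ1 = 6, Σu·w = 322, Σw = 52.)
Δ = 108·6 − 16² = 392.
m = (322·6 − 16·52)/392 = 275/98; c = (108·52 − 16·322)/392 = 58/49.
At u = 11: ŵ = (275/98)·(11) + (58/49)·(1) = 3141/98.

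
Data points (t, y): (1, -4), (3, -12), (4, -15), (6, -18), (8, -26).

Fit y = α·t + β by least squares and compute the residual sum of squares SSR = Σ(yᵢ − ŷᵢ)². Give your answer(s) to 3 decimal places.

SSR = 6.712

From the data, Σt·t = 126, Σt = 22, Σ1 = 5.
And Σt·y = -416, Σy = -75.
Normal equations: [[126, 22]; [22, 5]]·[α, β]ᵀ = [-416, -75]ᵀ.
Determinant 126·5 − 22² = 146.
α = ((-416)·5 − 22·(-75))/146 = -215/73; β = (126·(-75) − 22·(-416))/146 = -149/73.
Residuals: 72/73, -82/73, -86/73, 125/73, -29/73; SSR = 490/73.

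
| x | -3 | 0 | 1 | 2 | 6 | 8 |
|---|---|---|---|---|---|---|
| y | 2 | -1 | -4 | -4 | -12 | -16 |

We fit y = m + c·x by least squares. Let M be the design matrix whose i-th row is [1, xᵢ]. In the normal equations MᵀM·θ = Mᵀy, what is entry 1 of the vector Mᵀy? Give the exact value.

-35

Entry 1 ↔ basis 1, so (Mᵀy)_{1} = Σᵢ yᵢ = (1)·(2) + (1)·(-1) + (1)·(-4) + (1)·(-4) + (1)·(-12) + (1)·(-16) = -35.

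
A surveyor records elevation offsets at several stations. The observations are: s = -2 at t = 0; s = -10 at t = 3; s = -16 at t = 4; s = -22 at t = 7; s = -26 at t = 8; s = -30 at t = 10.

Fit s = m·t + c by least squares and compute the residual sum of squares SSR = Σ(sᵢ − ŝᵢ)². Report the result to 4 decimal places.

Normal-equation sums: Σt·t = 238, Σt = 32, Σ1 = 6.
Moment sums: Σt·s = -756, Σs = -106.
Determinant 238·6 − 32² = 404.
m = ((-756)·6 − 32·(-106))/404 = -286/101; c = (238·(-106) − 32·(-756))/404 = -259/101.
Residuals: 57/101, 107/101, -213/101, 39/101, -79/101, 89/101; SSR = 750/101.

SSR = 7.4257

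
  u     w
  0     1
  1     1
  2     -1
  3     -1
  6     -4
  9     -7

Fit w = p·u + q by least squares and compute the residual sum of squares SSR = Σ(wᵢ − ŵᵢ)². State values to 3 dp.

Sums needed: Σu·u = 131, Σu = 21, Σ1 = 6.
Right-hand side: Σu·w = -91, Σw = -11.
det = 131·6 − 21² = 345.
p = ((-91)·6 − 21·(-11))/345 = -21/23; q = (131·(-11) − 21·(-91))/345 = 94/69.
Residuals: -25/69, 38/69, -37/69, 26/69, 8/69, -10/69; SSR = 62/69.

SSR = 0.899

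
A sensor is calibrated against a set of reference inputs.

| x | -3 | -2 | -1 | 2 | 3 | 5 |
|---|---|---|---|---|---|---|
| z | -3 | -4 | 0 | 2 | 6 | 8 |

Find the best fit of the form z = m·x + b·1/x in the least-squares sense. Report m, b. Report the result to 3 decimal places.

Entries of AᵀA: Σx·x = 52, Σx·1/x = 6, Σ1/x·1/x = 793/450.
Moment sums: Σx·z = 79, Σ1/x·z = 38/5.
So AᵀA·[m, b]ᵀ = Aᵀz: [[52, 6]; [6, 793/450]]·[m, b]ᵀ = [79, 38/5]ᵀ.
det = 52·(793/450) − 6² = 12518/225.
m = (79·(793/450) − 6·(38/5))/(12518/225) = 42127/25036; b = (52·(38/5) − 6·79)/(12518/225) = -8865/6259.

m = 1.683, b = -1.416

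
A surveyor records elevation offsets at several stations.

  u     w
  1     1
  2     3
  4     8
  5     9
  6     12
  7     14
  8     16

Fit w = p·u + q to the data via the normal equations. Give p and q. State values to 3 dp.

With design matrix X, XᵀX = [[195, 33]; [33, 7]] and Xᵀw = [382, 63]ᵀ.
Eliminating q: 7·(row 1) − 33·(row 2) gives 276·p = 7·382 − 33·63 = 595, so p = 595/276.
Then q = (63 − 33·(595/276))/7 = -107/92.

p = 2.156, q = -1.163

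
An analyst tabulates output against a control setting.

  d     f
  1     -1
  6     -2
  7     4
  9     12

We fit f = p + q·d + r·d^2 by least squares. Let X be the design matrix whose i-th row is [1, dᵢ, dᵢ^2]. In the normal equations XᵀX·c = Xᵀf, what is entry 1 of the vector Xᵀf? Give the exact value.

13

Entry 1 ↔ basis 1, so (Xᵀf)_{1} = Σᵢ fᵢ = (1)·(-1) + (1)·(-2) + (1)·(4) + (1)·(12) = 13.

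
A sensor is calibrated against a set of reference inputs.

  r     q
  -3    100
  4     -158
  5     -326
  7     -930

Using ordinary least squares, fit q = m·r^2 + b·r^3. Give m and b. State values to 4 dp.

m = 2.0669, b = -3.0077

The normal equations are: 3363·m + 20713·b = -55348;  20713·m + 138099·b = -372552.
(Σr^2·r^2 = 3363, Σr^2·r^3 = 20713, Σr^3·r^3 = 138099, Σr^2·q = -55348, Σr^3·q = -372552.)
Determinant 3363·138099 − 20713² = 35398568.
m = ((-55348)·138099 − 20713·(-372552))/35398568 = 18291531/8849642; b = (3363·(-372552) − 20713·(-55348))/35398568 = -26617313/8849642.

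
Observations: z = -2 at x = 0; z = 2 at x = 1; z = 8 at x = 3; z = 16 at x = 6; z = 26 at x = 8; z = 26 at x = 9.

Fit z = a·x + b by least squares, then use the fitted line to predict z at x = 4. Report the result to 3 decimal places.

ẑ = 11.070

AᵀA·[a, b]ᵀ = Aᵀz reads: 191·a + 27·b = 564;  27·a + 6·b = 76.
(Σx·x = 191, Σx = 27, Σ1 = 6, Σx·z = 564, Σz = 76.)
Δ = 191·6 − 27² = 417.
a = (564·6 − 27·76)/417 = 444/139; b = (191·76 − 27·564)/417 = -712/417.
At x = 4: ẑ = (444/139)·(4) + (-712/417)·(1) = 4616/417.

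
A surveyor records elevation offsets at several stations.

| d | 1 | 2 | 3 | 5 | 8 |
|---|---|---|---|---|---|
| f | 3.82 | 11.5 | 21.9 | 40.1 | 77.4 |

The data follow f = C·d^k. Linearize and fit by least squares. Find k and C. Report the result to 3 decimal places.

Linearized form: ln f = k·ln d + ln C. From the 5 transformed points,
Sums: Σln d = 5.4806, Σ(ln d)² = 8.6018, Σln f = 14.9094, Σln d·ln f = 20.0683.
Normal system: [[8.6018, 5.4806]; [5.4806, 5]]·[k, ln C]ᵀ = [20.0683, 14.9094]ᵀ.
Δ = 8.6018·5 − (5.4806)² = 12.9714; k = (20.0683·5 − 5.4806·14.9094)/12.9714 = 1.43608, ln C = (8.6018·14.9094 − 5.4806·20.0683)/12.9714 = 1.40776, so C = exp(1.40776) = 4.08680.

k = 1.436, C = 4.087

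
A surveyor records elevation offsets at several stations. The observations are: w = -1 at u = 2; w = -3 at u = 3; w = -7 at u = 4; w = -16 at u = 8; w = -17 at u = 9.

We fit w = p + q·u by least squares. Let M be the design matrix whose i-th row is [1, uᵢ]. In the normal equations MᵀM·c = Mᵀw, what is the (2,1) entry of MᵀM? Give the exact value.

26

Row 2 ↔ basis u, column 1 ↔ basis 1, so (MᵀM)_{2,1} = Σᵢ u = (2)·(1) + (3)·(1) + (4)·(1) + (8)·(1) + (9)·(1) = 26.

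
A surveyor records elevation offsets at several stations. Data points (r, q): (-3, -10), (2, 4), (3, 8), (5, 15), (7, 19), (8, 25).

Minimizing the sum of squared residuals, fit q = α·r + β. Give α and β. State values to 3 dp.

With design matrix A, AᵀA = [[160, 22]; [22, 6]] and Aᵀq = [470, 61]ᵀ.
Δ = 160·6 − 22² = 476.
α = (470·6 − 22·61)/476 = 739/238; β = (160·61 − 22·470)/476 = -145/119.

α = 3.105, β = -1.218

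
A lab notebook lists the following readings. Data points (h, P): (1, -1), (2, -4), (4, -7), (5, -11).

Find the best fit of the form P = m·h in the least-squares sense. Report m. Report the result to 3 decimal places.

From the data, Σh·h = 46.
Right-hand side: Σh·P = -92.
MᵀM·[m]ᵀ = MᵀP becomes [[46]]·[m]ᵀ = [-92]ᵀ.
m = (-92)/46 = -2.

m = -2.000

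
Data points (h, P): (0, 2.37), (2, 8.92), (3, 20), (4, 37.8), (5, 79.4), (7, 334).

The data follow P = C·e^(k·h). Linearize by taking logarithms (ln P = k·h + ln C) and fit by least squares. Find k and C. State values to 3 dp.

Let Y = ln P. Fitting Y = k·h + ln C by least squares:
AᵀA = [[103.0000, 21.0000]; [21.0000, 6]], rhs = [90.4435, 19.8649]ᵀ  (here Σh = 21.0000, Σ(h)² = 103.0000, Σln P = 19.8649, Σh·ln P = 90.4435).
Solving (det = 177.0000): k = 0.70903, ln C = 0.82920, so C = exp(0.82920) = 2.29148.

k = 0.709, C = 2.291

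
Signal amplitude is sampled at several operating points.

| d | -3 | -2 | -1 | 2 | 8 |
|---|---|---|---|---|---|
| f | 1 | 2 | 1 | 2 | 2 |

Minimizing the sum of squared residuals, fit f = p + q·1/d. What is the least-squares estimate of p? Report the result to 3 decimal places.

Setting ∂/∂p … = 0 gives: 5·p + (-29/24)·q = 8;  (-29/24)·p + (937/576)·q = -13/12.
Eliminating q: (937/576)·(row 1) − (-29/24)·(row 2) gives (961/144)·p = (937/576)·8 − (-29/24)·(-13/12) = 3371/288, so p = 3371/1922.
Then q = ((-13/12) − (-29/24)·(3371/1922))/(937/576) = 612/961.

p = 1.754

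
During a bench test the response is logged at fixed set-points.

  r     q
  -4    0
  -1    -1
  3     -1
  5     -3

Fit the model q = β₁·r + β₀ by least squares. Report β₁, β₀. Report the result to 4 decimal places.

Normal-equation sums: Σr·r = 51, Σr = 3, Σ1 = 4.
For Mᵀq: Σr·q = -17, Σq = -5.
MᵀM·[β₁, β₀]ᵀ = Mᵀq becomes [[51, 3]; [3, 4]]·[β₁, β₀]ᵀ = [-17, -5]ᵀ.
Eliminating β₀: 4·(row 1) − 3·(row 2) gives 195·β₁ = 4·(-17) − 3·(-5) = -53, so β₁ = -53/195.
Then β₀ = ((-5) − 3·(-53/195))/4 = -68/65.

β₁ = -0.2718, β₀ = -1.0462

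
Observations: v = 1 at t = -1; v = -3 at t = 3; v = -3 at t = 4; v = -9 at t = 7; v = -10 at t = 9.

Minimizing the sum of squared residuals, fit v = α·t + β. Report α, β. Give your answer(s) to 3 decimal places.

Sums needed: Σt·t = 156, Σt = 22, Σ1 = 5.
And Σt·v = -175, Σv = -24.
So XᵀX·[α, β]ᵀ = Xᵀv: [[156, 22]; [22, 5]]·[α, β]ᵀ = [-175, -24]ᵀ.
Eliminating β: 5·(row 1) − 22·(row 2) gives 296·α = 5·(-175) − 22·(-24) = -347, so α = -347/296.
Then β = ((-24) − 22·(-347/296))/5 = 53/148.

α = -1.172, β = 0.358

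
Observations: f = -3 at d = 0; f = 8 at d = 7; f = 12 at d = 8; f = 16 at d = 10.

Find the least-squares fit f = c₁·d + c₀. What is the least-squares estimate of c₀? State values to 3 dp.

c₀ = -3.396

The normal equations are: 213·c₁ + 25·c₀ = 312;  25·c₁ + 4·c₀ = 33.
det = 213·4 − 25² = 227.
c₁ = (312·4 − 25·33)/227 = 423/227; c₀ = (213·33 − 25·312)/227 = -771/227.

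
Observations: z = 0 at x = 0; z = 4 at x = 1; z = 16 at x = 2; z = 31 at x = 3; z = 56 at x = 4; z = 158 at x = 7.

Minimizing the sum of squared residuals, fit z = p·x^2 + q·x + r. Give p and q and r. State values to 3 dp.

Compute the Gram sums: Σx^2·x^2 = 2755, Σx^2·x = 443, Σx^2 = 79, Σx·x = 79, Σx = 17, Σ1 = 6.
Moment sums: Σx^2·z = 8985, Σx·z = 1459, Σz = 265.
Row-reducing yields p = 8549/2904, q = 29653/14520, r = -921/2420.

p = 2.944, q = 2.042, r = -0.381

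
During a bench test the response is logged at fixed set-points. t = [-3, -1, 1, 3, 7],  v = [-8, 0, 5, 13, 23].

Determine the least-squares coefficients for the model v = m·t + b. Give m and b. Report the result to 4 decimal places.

MᵀM·[m, b]ᵀ = Mᵀv reads: 69·m + 7·b = 229;  7·m + 5·b = 33.
det = 69·5 − 7² = 296.
m = (229·5 − 7·33)/296 = 457/148; b = (69·33 − 7·229)/296 = 337/148.

m = 3.0878, b = 2.2770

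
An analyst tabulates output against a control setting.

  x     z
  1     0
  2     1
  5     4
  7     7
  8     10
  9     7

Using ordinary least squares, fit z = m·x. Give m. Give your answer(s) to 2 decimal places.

m = 0.96

Normal-equation sums: Σx·x = 224.
Moment sums: Σx·z = 214.
So MᵀM·[m]ᵀ = Mᵀz: [[224]]·[m]ᵀ = [214]ᵀ.
m = 214/224 = 0.955357.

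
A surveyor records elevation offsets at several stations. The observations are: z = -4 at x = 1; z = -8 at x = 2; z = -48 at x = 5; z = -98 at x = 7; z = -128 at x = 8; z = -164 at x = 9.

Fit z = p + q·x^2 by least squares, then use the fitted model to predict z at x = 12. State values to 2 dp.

Setting ∂/∂p … = 0 gives: 6·p + 224·q = -450;  224·p + 13700·q = -27514.
det = 6·13700 − 224² = 32024.
p = ((-450)·13700 − 224·(-27514))/32024 = -233/4003; q = (6·(-27514) − 224·(-450))/32024 = -16071/8006.
At x = 12: ẑ = (-233/4003)·(1) + (-16071/8006)·(144) = -1157345/4003.

ẑ = -289.12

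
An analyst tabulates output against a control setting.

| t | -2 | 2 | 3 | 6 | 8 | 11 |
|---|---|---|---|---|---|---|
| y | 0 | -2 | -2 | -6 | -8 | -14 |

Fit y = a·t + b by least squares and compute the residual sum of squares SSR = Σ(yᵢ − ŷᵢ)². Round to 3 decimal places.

Compute the Gram sums: Σt·t = 238, Σt = 28, Σ1 = 6.
Right-hand side: Σt·y = -264, Σy = -32.
So XᵀX·[a, b]ᵀ = Xᵀy: [[238, 28]; [28, 6]]·[a, b]ᵀ = [-264, -32]ᵀ.
Eliminating b: 6·(row 1) − 28·(row 2) gives 644·a = 6·(-264) − 28·(-32) = -688, so a = -172/161.
Then b = ((-32) − 28·(-172/161))/6 = -8/23.
Residuals: -288/161, 78/161, 250/161, 122/161, 144/161, -306/161; SSR = 1744/161.

SSR = 10.832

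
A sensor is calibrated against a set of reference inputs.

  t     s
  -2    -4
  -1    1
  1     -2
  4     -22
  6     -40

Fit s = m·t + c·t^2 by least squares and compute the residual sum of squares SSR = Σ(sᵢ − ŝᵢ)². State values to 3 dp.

Compute the Gram sums: Σt·t = 58, Σt·t^2 = 272, Σt^2·t^2 = 1570.
And Σt·s = -323, Σt^2·s = -1809.
Eliminating c: 1570·(row 1) − 272·(row 2) gives 17076·m = 1570·(-323) − 272·(-1809) = -15062, so m = -7531/8538.
Then c = ((-1809) − 272·(-7531/8538))/1570 = -8533/8538.
Residuals: -7541/4269, 1590/1423, -506/4269, -10592/4269, 1809/1423; SSR = 51890/4269.

SSR = 12.155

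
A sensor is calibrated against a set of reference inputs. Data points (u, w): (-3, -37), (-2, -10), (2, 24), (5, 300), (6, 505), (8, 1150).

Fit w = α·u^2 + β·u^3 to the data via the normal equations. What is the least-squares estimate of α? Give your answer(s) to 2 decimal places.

From the data, Σu^2·u^2 = 6130, Σu^2·u^3 = 43426, Σu^3·u^3 = 325282.
For Mᵀw: Σu^2·w = 99003, Σu^3·w = 736651.
MᵀM·[α, β]ᵀ = Mᵀw becomes [[6130, 43426]; [43426, 325282]]·[α, β]ᵀ = [99003, 736651]ᵀ.
Δ = 6130·325282 − 43426² = 108161184.
α = (99003·325282 − 43426·736651)/108161184 = 6690235/3380037; β = (6130·736651 − 43426·99003)/108161184 = 13522897/6760074.

α = 1.98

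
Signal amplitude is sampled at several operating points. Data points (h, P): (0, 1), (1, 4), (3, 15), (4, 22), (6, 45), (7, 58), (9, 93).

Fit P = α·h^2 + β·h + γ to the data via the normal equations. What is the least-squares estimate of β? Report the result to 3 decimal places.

β = 1.384

With design matrix M, MᵀM = [[10596, 1380, 192]; [1380, 192, 30]; [192, 30, 7]] and MᵀP = [12486, 1650, 238]ᵀ.
Inverting the 3×3 Gram matrix, [α, β, γ]ᵀ = [109/112, 155/112, 11/8]ᵀ.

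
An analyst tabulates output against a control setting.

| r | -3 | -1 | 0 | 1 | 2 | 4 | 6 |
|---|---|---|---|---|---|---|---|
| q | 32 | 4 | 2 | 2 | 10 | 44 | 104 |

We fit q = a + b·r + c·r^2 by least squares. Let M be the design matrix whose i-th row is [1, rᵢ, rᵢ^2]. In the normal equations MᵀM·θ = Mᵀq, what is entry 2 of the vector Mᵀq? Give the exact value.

Entry 2 ↔ basis r, so (Mᵀq)_{2} = Σᵢ (r)·qᵢ = (-3)·(32) + (-1)·(4) + (0)·(2) + (1)·(2) + (2)·(10) + (4)·(44) + (6)·(104) = 722.

722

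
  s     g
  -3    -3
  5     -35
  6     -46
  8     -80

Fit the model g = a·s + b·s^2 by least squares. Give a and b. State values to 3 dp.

Normal-equation sums: Σs·s = 134, Σs·s^2 = 826, Σs^2·s^2 = 6098.
Right-hand side: Σs·g = -1082, Σs^2·g = -7678.
det = 134·6098 − 826² = 134856.
a = ((-1082)·6098 − 826·(-7678))/134856 = -10667/5619; b = (134·(-7678) − 826·(-1082))/134856 = -5630/5619.

a = -1.898, b = -1.002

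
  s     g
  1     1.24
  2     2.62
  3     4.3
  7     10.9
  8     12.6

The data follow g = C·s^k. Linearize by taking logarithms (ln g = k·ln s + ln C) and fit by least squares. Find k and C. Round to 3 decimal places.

With ln gᵢ as the transformed response and ln sᵢ as the regressor:
Sums: Σln s = 5.8171, Σ(ln s)² = 9.7980, Σln g = 7.5594, Σln s·ln g = 12.1871.
Normal system: [[9.7980, 5.8171]; [5.8171, 5]]·[k, ln C]ᵀ = [12.1871, 7.5594]ᵀ.
Slope k = (n·Σln s·ln g − Σln s·Σln g)/(n·Σ(ln s)² − (Σln s)²) = (5·12.1871 − 5.8171·7.5594)/15.1514 = 1.11948; ln C = (Σln g − k·Σln s)/n = 0.20945, so C = exp(0.20945) = 1.23300.

k = 1.119, C = 1.233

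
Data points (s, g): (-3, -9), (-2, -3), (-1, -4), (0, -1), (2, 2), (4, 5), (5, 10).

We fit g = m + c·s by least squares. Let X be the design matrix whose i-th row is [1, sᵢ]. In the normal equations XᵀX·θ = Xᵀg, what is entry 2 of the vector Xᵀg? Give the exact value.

Entry 2 ↔ basis s, so (Xᵀg)_{2} = Σᵢ (s)·gᵢ = (-3)·(-9) + (-2)·(-3) + (-1)·(-4) + (0)·(-1) + (2)·(2) + (4)·(5) + (5)·(10) = 111.

111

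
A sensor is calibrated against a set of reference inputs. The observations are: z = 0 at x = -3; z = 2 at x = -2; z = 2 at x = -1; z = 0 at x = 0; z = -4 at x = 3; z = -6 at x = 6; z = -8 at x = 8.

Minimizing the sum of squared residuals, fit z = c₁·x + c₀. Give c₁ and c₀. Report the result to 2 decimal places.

c₁ = -0.91, c₀ = -0.57

Setting ∂/∂c₁ … = 0 gives: 123·c₁ + 11·c₀ = -118;  11·c₁ + 7·c₀ = -14.
Δ = 123·7 − 11² = 740.
c₁ = ((-118)·7 − 11·(-14))/740 = -168/185; c₀ = (123·(-14) − 11·(-118))/740 = -106/185.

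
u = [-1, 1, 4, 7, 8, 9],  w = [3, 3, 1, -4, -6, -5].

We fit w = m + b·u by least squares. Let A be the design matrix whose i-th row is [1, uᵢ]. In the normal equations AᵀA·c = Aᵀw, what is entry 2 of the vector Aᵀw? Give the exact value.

-117

Entry 2 ↔ basis u, so (Aᵀw)_{2} = Σᵢ (u)·wᵢ = (-1)·(3) + (1)·(3) + (4)·(1) + (7)·(-4) + (8)·(-6) + (9)·(-5) = -117.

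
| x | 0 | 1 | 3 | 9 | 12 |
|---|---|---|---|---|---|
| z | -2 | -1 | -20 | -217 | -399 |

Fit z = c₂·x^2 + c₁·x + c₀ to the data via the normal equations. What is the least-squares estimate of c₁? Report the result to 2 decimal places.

c₁ = 3.35

The normal system AᵀA·[c₂, c₁, c₀]ᵀ = Aᵀz is [[27379, 2485, 235]; [2485, 235, 25]; [235, 25, 5]]·[c₂, c₁, c₀]ᵀ = [-75214, -6802, -639]ᵀ.
Solving the 3×3 system (Gaussian elimination) gives c₂ = -4079/1344, c₁ = 22531/6720, c₀ = -2151/1120.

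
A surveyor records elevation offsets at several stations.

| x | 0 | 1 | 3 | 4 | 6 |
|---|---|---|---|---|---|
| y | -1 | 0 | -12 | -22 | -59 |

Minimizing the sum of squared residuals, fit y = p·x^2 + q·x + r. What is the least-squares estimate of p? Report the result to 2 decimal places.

The normal equations are: 1634·p + 308·q + 62·r = -2584;  308·p + 62·q + 14·r = -478;  62·p + 14·q + 5·r = -94.
(Σx^2·x^2 = 1634, Σx^2·x = 308, Σx^2 = 62, Σx·x = 62, Σx = 14, Σ1 = 5, Σx^2·y = -2584, Σx·y = -478, Σy = -94.)
Inverting the 3×3 Gram matrix, [p, q, r]ᵀ = [-482/231, 95/33, -76/77]ᵀ.

p = -2.09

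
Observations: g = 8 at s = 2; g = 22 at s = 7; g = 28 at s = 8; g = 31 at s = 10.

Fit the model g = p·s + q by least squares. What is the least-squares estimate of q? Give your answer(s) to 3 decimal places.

q = 2.194

Sums needed: Σs·s = 217, Σs = 27, Σ1 = 4.
Right-hand side: Σs·g = 704, Σg = 89.
Normal equations: [[217, 27]; [27, 4]]·[p, q]ᵀ = [704, 89]ᵀ.
Eliminating q: 4·(row 1) − 27·(row 2) gives 139·p = 4·704 − 27·89 = 413, so p = 413/139.
Then q = (89 − 27·(413/139))/4 = 305/139.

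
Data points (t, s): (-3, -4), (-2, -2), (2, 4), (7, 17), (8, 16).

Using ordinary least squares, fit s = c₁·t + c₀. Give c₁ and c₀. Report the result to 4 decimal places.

c₁ = 1.9427, c₀ = 1.5375

Sums needed: Σt·t = 130, Σt = 12, Σ1 = 5.
Moment sums: Σt·s = 271, Σs = 31.
XᵀX·[c₁, c₀]ᵀ = Xᵀs becomes [[130, 12]; [12, 5]]·[c₁, c₀]ᵀ = [271, 31]ᵀ.
Eliminating c₀: 5·(row 1) − 12·(row 2) gives 506·c₁ = 5·271 − 12·31 = 983, so c₁ = 983/506.
Then c₀ = (31 − 12·(983/506))/5 = 389/253.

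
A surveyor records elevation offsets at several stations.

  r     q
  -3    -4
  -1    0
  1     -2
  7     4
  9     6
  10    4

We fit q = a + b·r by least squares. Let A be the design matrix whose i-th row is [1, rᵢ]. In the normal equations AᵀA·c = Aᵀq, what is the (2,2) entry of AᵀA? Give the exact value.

Row 2 ↔ basis r, column 2 ↔ basis r, so (AᵀA)_{2,2} = Σᵢ (r)·(r) = (-3)·(-3) + (-1)·(-1) + (1)·(1) + (7)·(7) + (9)·(9) + (10)·(10) = 241.

241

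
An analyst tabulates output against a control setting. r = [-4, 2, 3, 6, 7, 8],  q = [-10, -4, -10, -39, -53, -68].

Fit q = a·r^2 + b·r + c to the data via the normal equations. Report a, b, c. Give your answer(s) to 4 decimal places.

Setting ∂/∂a … = 0 gives: 8146·a + 1042·b + 178·c = -8619;  1042·a + 178·b + 22·c = -1147;  178·a + 22·b + 6·c = -184.
(Σr^2·r^2 = 8146, Σr^2·r = 1042, Σr^2 = 178, Σr·r = 178, Σr = 22, Σ1 = 6, Σr^2·q = -8619, Σr·q = -1147, Σq = -184.)
Row-reducing yields a = -1271/1308, b = -92227/95484, c = 13546/7957.

a = -0.9717, b = -0.9659, c = 1.7024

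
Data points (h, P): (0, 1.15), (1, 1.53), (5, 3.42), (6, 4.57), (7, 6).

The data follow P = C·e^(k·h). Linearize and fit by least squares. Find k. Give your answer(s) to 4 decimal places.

k = 0.2276

Taking logs, ln P = k·h + ln C, so regress ln P on h.
Σh = 19.0000, Σ(h)² = 111.0000, Σln P = 5.1059, Σh·ln P = 28.2329.
Equations: 111.0000·k + 19.0000·ln C = 28.2329;  19.0000·k + 5·ln C = 5.1059.
Slope k = (n·Σh·ln P − Σh·Σln P)/(n·Σ(h)² − (Σh)²) = (5·28.2329 − 19.0000·5.1059)/194.0000 = 0.22758; ln C = (Σln P − k·Σh)/n = 0.15637.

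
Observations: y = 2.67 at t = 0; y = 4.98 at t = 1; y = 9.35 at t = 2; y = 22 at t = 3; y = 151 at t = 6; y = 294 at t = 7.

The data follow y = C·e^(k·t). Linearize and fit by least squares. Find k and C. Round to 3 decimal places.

Taking logs, ln y = k·t + ln C, so regress ln y on t.
AᵀA = [[99.0000, 19.0000]; [19.0000, 6]], rhs = [85.2380, 18.6148]ᵀ  (here Σt = 19.0000, Σ(t)² = 99.0000, Σln y = 18.6148, Σt·ln y = 85.2380).
Solving (det = 233.0000): k = 0.67703, ln C = 0.95855, so C = exp(0.95855) = 2.60790.

k = 0.677, C = 2.608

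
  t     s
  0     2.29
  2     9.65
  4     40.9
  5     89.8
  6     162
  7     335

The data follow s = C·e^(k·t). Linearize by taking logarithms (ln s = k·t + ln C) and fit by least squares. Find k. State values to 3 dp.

k = 0.714

Linearized form: ln s = k·t + ln C. From the 6 transformed points,
AᵀA = [[130.0000, 24.0000]; [24.0000, 6]], rhs = [113.0909, 22.2060]ᵀ  (here Σt = 24.0000, Σ(t)² = 130.0000, Σln s = 22.2060, Σt·ln s = 113.0909).
Slope k = (n·Σt·ln s − Σt·Σln s)/(n·Σ(t)² − (Σt)²) = (6·113.0909 − 24.0000·22.2060)/204.0000 = 0.71374; ln C = (Σln s − k·Σt)/n = 0.84605.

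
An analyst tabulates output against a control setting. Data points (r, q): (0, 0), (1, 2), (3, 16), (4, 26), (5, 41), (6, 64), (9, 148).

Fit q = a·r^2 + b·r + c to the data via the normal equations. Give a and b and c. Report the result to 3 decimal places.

a = 1.978, b = -1.464, c = 0.824

Sums needed: Σr^2·r^2 = 8820, Σr^2·r = 1162, Σr^2 = 168, Σr·r = 168, Σr = 28, Σ1 = 7.
Right-hand side: Σr^2·q = 15879, Σr·q = 2075, Σq = 297.
So AᵀA·[a, b, c]ᵀ = Aᵀq: [[8820, 1162, 168]; [1162, 168, 28]; [168, 28, 7]]·[a, b, c]ᵀ = [15879, 2075, 297]ᵀ.
Inverting the 3×3 Gram matrix, [a, b, c]ᵀ = [3959/2002, -2931/2002, 75/91]ᵀ.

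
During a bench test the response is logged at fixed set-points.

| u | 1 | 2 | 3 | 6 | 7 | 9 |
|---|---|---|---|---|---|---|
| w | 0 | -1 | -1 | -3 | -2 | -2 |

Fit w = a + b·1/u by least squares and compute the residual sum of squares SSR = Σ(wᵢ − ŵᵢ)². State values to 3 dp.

SSR = 1.377

Normal-equation sums: Σ1 = 6, Σ1/u = 142/63, Σ1/u·1/u = 11285/7938.
And Σw = -9, Σ1/u·w = -116/63.
Normal equations: [[6, 142/63]; [142/63, 11285/7938]]·[a, b]ᵀ = [-9, -116/63]ᵀ.
Determinant 6·(11285/7938) − (142/63)² = 13691/3969.
a = ((-9)·(11285/7938) − (142/63)·(-116/63))/(13691/3969) = -68621/27382; b = (6·(-116/63) − (142/63)·(-9))/(13691/3969) = 36666/13691.
Residuals: -4711/27382, 4573/27382, 16795/27382, -25747/27382, 3381/27382, 5709/27382; SSR = 37693/27382.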